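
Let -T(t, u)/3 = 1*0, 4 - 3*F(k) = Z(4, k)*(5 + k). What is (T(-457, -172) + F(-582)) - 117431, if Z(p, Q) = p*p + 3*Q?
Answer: -1350499/3 ≈ -4.5017e+5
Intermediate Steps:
Z(p, Q) = p² + 3*Q
F(k) = 4/3 - (5 + k)*(16 + 3*k)/3 (F(k) = 4/3 - (4² + 3*k)*(5 + k)/3 = 4/3 - (16 + 3*k)*(5 + k)/3 = 4/3 - (5 + k)*(16 + 3*k)/3)
T(t, u) = 0 (T(t, u) = -3*0 = 0)
(T(-457, -172) + F(-582)) - 117431 = (0 + (-76/3 - 1*(-582)² - 31/3*(-582))) - 117431 = (0 + (-76/3 - 1*338724 + 6014)) - 117431 = (0 + (-76/3 - 338724 + 6014)) - 117431 = (0 - 998206/3) - 117431 = -998206/3 - 117431 = -1350499/3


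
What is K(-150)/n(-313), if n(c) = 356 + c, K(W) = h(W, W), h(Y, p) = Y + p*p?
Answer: 22350/43 ≈ 519.77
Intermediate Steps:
h(Y, p) = Y + p**2
K(W) = W + W**2
K(-150)/n(-313) = (-150*(1 - 150))/(356 - 313) = -150*(-149)/43 = 22350*(1/43) = 22350/43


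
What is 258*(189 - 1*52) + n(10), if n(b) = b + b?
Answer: 35366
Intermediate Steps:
n(b) = 2*b
258*(189 - 1*52) + n(10) = 258*(189 - 1*52) + 2*10 = 258*(189 - 52) + 20 = 258*137 + 20 = 35346 + 20 = 35366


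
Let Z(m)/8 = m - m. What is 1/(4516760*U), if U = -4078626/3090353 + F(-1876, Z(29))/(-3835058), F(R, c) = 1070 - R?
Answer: -5925841497737/35345615065806561480 ≈ -1.6765e-7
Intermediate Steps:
Z(m) = 0 (Z(m) = 8*(m - m) = 8*0 = 0)
U = -7825435725123/5925841497737 (U = -4078626/3090353 + (1070 - 1*(-1876))/(-3835058) = -4078626*1/3090353 + (1070 + 1876)*(-1/3835058) = -4078626/3090353 + 2946*(-1/3835058) = -4078626/3090353 - 1473/1917529 = -7825435725123/5925841497737 ≈ -1.3206)
1/(4516760*U) = 1/(4516760*(-7825435725123/5925841497737)) = (1/4516760)*(-5925841497737/7825435725123) = -5925841497737/35345615065806561480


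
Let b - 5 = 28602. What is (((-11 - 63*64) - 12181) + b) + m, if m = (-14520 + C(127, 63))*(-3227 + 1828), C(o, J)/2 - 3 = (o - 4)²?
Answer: -22013473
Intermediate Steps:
C(o, J) = 6 + 2*(-4 + o)² (C(o, J) = 6 + 2*(o - 4)² = 6 + 2*(-4 + o)²)
m = -22025856 (m = (-14520 + (6 + 2*(-4 + 127)²))*(-3227 + 1828) = (-14520 + (6 + 2*123²))*(-1399) = (-14520 + (6 + 2*15129))*(-1399) = (-14520 + (6 + 30258))*(-1399) = (-14520 + 30264)*(-1399) = 15744*(-1399) = -22025856)
b = 28607 (b = 5 + 28602 = 28607)
(((-11 - 63*64) - 12181) + b) + m = (((-11 - 63*64) - 12181) + 28607) - 22025856 = (((-11 - 4032) - 12181) + 28607) - 22025856 = ((-4043 - 12181) + 28607) - 22025856 = (-16224 + 28607) - 22025856 = 12383 - 22025856 = -22013473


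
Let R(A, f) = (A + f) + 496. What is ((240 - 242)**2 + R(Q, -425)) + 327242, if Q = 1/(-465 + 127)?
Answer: 110633145/338 ≈ 3.2732e+5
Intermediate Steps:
Q = -1/338 (Q = 1/(-338) = -1/338 ≈ -0.0029586)
R(A, f) = 496 + A + f
((240 - 242)**2 + R(Q, -425)) + 327242 = ((240 - 242)**2 + (496 - 1/338 - 425)) + 327242 = ((-2)**2 + 23997/338) + 327242 = (4 + 23997/338) + 327242 = 25349/338 + 327242 = 110633145/338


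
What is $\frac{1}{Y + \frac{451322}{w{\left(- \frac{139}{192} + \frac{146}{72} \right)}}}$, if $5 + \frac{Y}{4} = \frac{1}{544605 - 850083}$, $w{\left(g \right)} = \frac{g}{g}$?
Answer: $\frac{152739}{68931416176} \approx 2.2158 \cdot 10^{-6}$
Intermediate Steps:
$w{\left(g \right)} = 1$
$Y = - \frac{3054782}{152739}$ ($Y = -20 + \frac{4}{544605 - 850083} = -20 + \frac{4}{-305478} = -20 + 4 \left(- \frac{1}{305478}\right) = -20 - \frac{2}{152739} = - \frac{3054782}{152739} \approx -20.0$)
$\frac{1}{Y + \frac{451322}{w{\left(- \frac{139}{192} + \frac{146}{72} \right)}}} = \frac{1}{- \frac{3054782}{152739} + \frac{451322}{1}} = \frac{1}{- \frac{3054782}{152739} + 451322 \cdot 1} = \frac{1}{- \frac{3054782}{152739} + 451322} = \frac{1}{\frac{68931416176}{152739}} = \frac{152739}{68931416176}$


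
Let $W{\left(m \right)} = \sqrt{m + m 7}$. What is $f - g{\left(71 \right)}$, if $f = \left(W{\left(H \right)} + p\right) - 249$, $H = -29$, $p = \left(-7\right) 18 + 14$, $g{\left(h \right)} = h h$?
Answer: $-5402 + 2 i \sqrt{58} \approx -5402.0 + 15.232 i$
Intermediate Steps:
$g{\left(h \right)} = h^{2}$
$p = -112$ ($p = -126 + 14 = -112$)
$W{\left(m \right)} = 2 \sqrt{2} \sqrt{m}$ ($W{\left(m \right)} = \sqrt{m + 7 m} = \sqrt{8 m} = 2 \sqrt{2} \sqrt{m}$)
$f = -361 + 2 i \sqrt{58}$ ($f = \left(2 \sqrt{2} \sqrt{-29} - 112\right) - 249 = \left(2 \sqrt{2} i \sqrt{29} - 112\right) - 249 = \left(2 i \sqrt{58} - 112\right) - 249 = \left(-112 + 2 i \sqrt{58}\right) - 249 = -361 + 2 i \sqrt{58} \approx -361.0 + 15.232 i$)
$f - g{\left(71 \right)} = \left(-361 + 2 i \sqrt{58}\right) - 71^{2} = \left(-361 + 2 i \sqrt{58}\right) - 5041 = -5402 + 2 i \sqrt{58}$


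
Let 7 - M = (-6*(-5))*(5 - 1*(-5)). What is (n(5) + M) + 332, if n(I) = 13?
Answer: 52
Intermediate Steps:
M = -293 (M = 7 - (-6*(-5))*(5 - 1*(-5)) = 7 - 30*(5 + 5) = 7 - 30*10 = 7 - 1*300 = 7 - 300 = -293)
(n(5) + M) + 332 = (13 - 293) + 332 = -280 + 332 = 52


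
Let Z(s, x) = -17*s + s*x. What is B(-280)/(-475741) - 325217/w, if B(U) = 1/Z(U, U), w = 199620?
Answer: -71480206089323/43874947310040 ≈ -1.6292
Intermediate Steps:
B(U) = 1/(U*(-17 + U))
B(-280)/(-475741) - 325217/w = (1/((-280)*(-17 - 280)))/(-475741) - 325217/199620 = -1/280/(-297)*(-1/475741) - 325217*1/199620 = -1/280*(-1/297)*(-1/475741) - 325217/199620 = (1/83160)*(-1/475741) - 325217/199620 = -1/39562621560 - 325217/199620 = -71480206089323/43874947310040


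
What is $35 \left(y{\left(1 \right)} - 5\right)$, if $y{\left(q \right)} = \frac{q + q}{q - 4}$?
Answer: $- \frac{595}{3} \approx -198.33$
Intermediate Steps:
$y{\left(q \right)} = \frac{2 q}{-4 + q}$
$35 \left(y{\left(1 \right)} - 5\right) = 35 \left(2 \cdot 1 \frac{1}{-4 + 1} - 5\right) = 35 \left(2 \cdot 1 \frac{1}{-3} - 5\right) = 35 \left(2 \cdot 1 \left(- \frac{1}{3}\right) - 5\right) = 35 \left(- \frac{2}{3} - 5\right) = 35 \left(- \frac{17}{3}\right) = - \frac{595}{3}$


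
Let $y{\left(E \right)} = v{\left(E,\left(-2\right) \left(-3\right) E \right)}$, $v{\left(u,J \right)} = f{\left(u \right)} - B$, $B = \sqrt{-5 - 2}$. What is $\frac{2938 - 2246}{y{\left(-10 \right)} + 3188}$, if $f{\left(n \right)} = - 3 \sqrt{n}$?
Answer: $\frac{692 i}{\sqrt{7} + 3 \sqrt{10} + 3188 i} \approx 0.21706 + 0.00082607 i$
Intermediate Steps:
$B = i \sqrt{7}$ ($B = \sqrt{-7} = i \sqrt{7} \approx 2.6458 i$)
$v{\left(u,J \right)} = - 3 \sqrt{u} - i \sqrt{7}$
$y{\left(E \right)} = - 3 \sqrt{E} - i \sqrt{7}$
$\frac{2938 - 2246}{y{\left(-10 \right)} + 3188} = \frac{2938 - 2246}{\left(- 3 \sqrt{-10} - i \sqrt{7}\right) + 3188} = \frac{692}{\left(- 3 i \sqrt{10} - i \sqrt{7}\right) + 3188} = \frac{692}{\left(- i \sqrt{7} - 3 i \sqrt{10}\right) + 3188} = \frac{692}{3188 - i \sqrt{7} - 3 i \sqrt{10}}$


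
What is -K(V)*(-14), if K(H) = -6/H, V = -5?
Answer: 84/5 ≈ 16.800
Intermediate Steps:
-K(V)*(-14) = -(-6/(-5))*(-14) = -(-6*(-⅕))*(-14) = -6*(-14)/5 = -1*(-84/5) = 84/5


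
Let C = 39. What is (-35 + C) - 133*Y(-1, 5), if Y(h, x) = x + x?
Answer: -1326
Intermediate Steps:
Y(h, x) = 2*x
(-35 + C) - 133*Y(-1, 5) = (-35 + 39) - 266*5 = 4 - 133*10 = 4 - 1330 = -1326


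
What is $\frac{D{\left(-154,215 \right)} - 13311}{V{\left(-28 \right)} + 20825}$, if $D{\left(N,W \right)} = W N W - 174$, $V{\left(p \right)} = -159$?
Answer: $- \frac{7132135}{20666} \approx -345.11$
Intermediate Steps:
$D{\left(N,W \right)} = -174 + N W^{2}$ ($D{\left(N,W \right)} = N W W - 174 = N W^{2} - 174 = -174 + N W^{2}$)
$\frac{D{\left(-154,215 \right)} - 13311}{V{\left(-28 \right)} + 20825} = \frac{\left(-174 - 154 \cdot 215^{2}\right) - 13311}{-159 + 20825} = \frac{\left(-174 - 7118650\right) - 13311}{20666} = \left(\left(-174 - 7118650\right) - 13311\right) \frac{1}{20666} = \left(-7118824 - 13311\right) \frac{1}{20666} = \left(-7132135\right) \frac{1}{20666} = - \frac{7132135}{20666}$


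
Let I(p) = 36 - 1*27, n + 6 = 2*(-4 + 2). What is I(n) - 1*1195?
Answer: -1186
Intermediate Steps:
n = -10 (n = -6 + 2*(-4 + 2) = -6 + 2*(-2) = -6 - 4 = -10)
I(p) = 9 (I(p) = 36 - 27 = 9)
I(n) - 1*1195 = 9 - 1*1195 = 9 - 1195 = -1186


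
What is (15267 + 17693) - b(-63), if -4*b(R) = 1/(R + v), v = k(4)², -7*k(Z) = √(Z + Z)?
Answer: 405935311/12316 ≈ 32960.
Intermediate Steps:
k(Z) = -√2*√Z/7 (k(Z) = -√(Z + Z)/7 = -√2*√Z/7)
v = 8/49 (v = (-√2*√4/7)² = (-⅐*√2*2)² = (-2*√2/7)² = 8/49 ≈ 0.16327)
b(R) = -1/(4*(8/49 + R)) (b(R) = -1/(4*(R + 8/49)) = -1/(4*(8/49 + R)))
(15267 + 17693) - b(-63) = (15267 + 17693) - (-49)/(32 + 196*(-63)) = 32960 - (-49)/(32 - 12348) = 32960 - (-49)/(-12316) = 32960 - (-49)*(-1)/12316 = 32960 - 1*49/12316 = 32960 - 49/12316 = 405935311/12316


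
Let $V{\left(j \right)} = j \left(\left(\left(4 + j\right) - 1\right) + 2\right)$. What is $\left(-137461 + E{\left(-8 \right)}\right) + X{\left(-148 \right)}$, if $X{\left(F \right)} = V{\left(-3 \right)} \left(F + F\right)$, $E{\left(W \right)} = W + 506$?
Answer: $-135187$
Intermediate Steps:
$E{\left(W \right)} = 506 + W$
$V{\left(j \right)} = j \left(5 + j\right)$ ($V{\left(j \right)} = j \left(\left(3 + j\right) + 2\right) = j \left(5 + j\right)$)
$X{\left(F \right)} = - 12 F$ ($X{\left(F \right)} = - 3 \left(5 - 3\right) \left(F + F\right) = \left(-3\right) 2 \cdot 2 F = - 6 \cdot 2 F = - 12 F$)
$\left(-137461 + E{\left(-8 \right)}\right) + X{\left(-148 \right)} = \left(-137461 + \left(506 - 8\right)\right) - -1776 = \left(-137461 + 498\right) + 1776 = -136963 + 1776 = -135187$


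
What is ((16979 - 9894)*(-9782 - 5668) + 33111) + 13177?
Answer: -109416962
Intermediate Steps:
((16979 - 9894)*(-9782 - 5668) + 33111) + 13177 = (7085*(-15450) + 33111) + 13177 = (-109463250 + 33111) + 13177 = -109430139 + 13177 = -109416962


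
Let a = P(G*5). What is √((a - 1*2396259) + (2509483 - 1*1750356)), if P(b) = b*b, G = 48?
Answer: 2*I*√394883 ≈ 1256.8*I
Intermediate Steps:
P(b) = b²
a = 57600 (a = (48*5)² = 240² = 57600)
√((a - 1*2396259) + (2509483 - 1*1750356)) = √((57600 - 1*2396259) + (2509483 - 1*1750356)) = √((57600 - 2396259) + (2509483 - 1750356)) = √(-2338659 + 759127) = √(-1579532) = 2*I*√394883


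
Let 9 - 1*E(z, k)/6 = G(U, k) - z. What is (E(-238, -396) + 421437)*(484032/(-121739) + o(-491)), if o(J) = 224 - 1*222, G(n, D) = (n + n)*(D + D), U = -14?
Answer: -873932682/1541 ≈ -5.6712e+5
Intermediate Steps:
G(n, D) = 4*D*n (G(n, D) = (2*n)*(2*D) = 4*D*n)
o(J) = 2 (o(J) = 224 - 222 = 2)
E(z, k) = 54 + 6*z + 336*k (E(z, k) = 54 - 6*(4*k*(-14) - z) = 54 - 6*(-56*k - z) = 54 - 6*(-z - 56*k) = 54 + (6*z + 336*k) = 54 + 6*z + 336*k)
(E(-238, -396) + 421437)*(484032/(-121739) + o(-491)) = ((54 + 6*(-238) + 336*(-396)) + 421437)*(484032/(-121739) + 2) = ((54 - 1428 - 133056) + 421437)*(484032*(-1/121739) + 2) = (-134430 + 421437)*(-484032/121739 + 2) = 287007*(-240554/121739) = -873932682/1541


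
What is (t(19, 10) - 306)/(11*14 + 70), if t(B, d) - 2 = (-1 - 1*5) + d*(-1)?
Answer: -10/7 ≈ -1.4286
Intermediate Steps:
t(B, d) = -4 - d (t(B, d) = 2 + ((-1 - 1*5) + d*(-1)) = 2 + ((-1 - 5) - d) = 2 + (-6 - d) = -4 - d)
(t(19, 10) - 306)/(11*14 + 70) = ((-4 - 1*10) - 306)/(11*14 + 70) = ((-4 - 10) - 306)/(154 + 70) = (-14 - 306)/224 = -320*1/224 = -10/7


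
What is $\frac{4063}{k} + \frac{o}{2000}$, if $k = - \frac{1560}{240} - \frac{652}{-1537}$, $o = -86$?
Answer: $- \frac{12490465111}{18677000} \approx -668.76$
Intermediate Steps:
$k = - \frac{18677}{3074}$ ($k = \left(-1560\right) \frac{1}{240} - - \frac{652}{1537} = - \frac{13}{2} + \frac{652}{1537} = - \frac{18677}{3074} \approx -6.0758$)
$\frac{4063}{k} + \frac{o}{2000} = \frac{4063}{- \frac{18677}{3074}} - \frac{86}{2000} = 4063 \left(- \frac{3074}{18677}\right) - \frac{43}{1000} = - \frac{12489662}{18677} - \frac{43}{1000} = - \frac{12490465111}{18677000}$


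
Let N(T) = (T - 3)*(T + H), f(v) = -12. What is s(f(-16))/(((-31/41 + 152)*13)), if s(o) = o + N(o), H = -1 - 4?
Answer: 1107/8957 ≈ 0.12359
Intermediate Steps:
H = -5
N(T) = (-5 + T)*(-3 + T) (N(T) = (T - 3)*(T - 5) = (-3 + T)*(-5 + T) = (-5 + T)*(-3 + T))
s(o) = 15 + o**2 - 7*o (s(o) = o + (15 + o**2 - 8*o) = 15 + o**2 - 7*o)
s(f(-16))/(((-31/41 + 152)*13)) = (15 + (-12)**2 - 7*(-12))/(((-31/41 + 152)*13)) = (15 + 144 + 84)/(((-31*1/41 + 152)*13)) = 243/(((-31/41 + 152)*13)) = 243/(((6201/41)*13)) = 243/(80613/41) = 243*(41/80613) = 1107/8957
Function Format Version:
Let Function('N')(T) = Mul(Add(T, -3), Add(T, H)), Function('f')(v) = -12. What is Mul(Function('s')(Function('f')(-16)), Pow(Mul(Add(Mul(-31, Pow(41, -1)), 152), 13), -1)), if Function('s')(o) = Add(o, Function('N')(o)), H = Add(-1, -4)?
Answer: Rational(1107, 8957) ≈ 0.12359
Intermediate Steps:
H = -5
Function('N')(T) = Mul(Add(-5, T), Add(-3, T)) (Function('N')(T) = Mul(Add(T, -3), Add(T, -5)) = Mul(Add(-3, T), Add(-5, T)) = Mul(Add(-5, T), Add(-3, T)))
Function('s')(o) = Add(15, Pow(o, 2), Mul(-7, o)) (Function('s')(o) = Add(o, Add(15, Pow(o, 2), Mul(-8, o))) = Add(15, Pow(o, 2), Mul(-7, o)))
Mul(Function('s')(Function('f')(-16)), Pow(Mul(Add(Mul(-31, Pow(41, -1)), 152), 13), -1)) = Mul(Add(15, Pow(-12, 2), Mul(-7, -12)), Pow(Mul(Add(Mul(-31, Pow(41, -1)), 152), 13), -1)) = Mul(Add(15, 144, 84), Pow(Mul(Add(Mul(-31, Rational(1, 41)), 152), 13), -1)) = Mul(243, Pow(Mul(Add(Rational(-31, 41), 152), 13), -1)) = Mul(243, Pow(Mul(Rational(6201, 41), 13), -1)) = Mul(243, Pow(Rational(80613, 41), -1)) = Mul(243, Rational(41, 80613)) = Rational(1107, 8957)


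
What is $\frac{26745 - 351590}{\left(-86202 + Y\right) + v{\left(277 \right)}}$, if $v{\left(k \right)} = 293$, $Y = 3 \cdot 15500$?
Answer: $\frac{324845}{39409} \approx 8.2429$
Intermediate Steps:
$Y = 46500$
$\frac{26745 - 351590}{\left(-86202 + Y\right) + v{\left(277 \right)}} = \frac{26745 - 351590}{\left(-86202 + 46500\right) + 293} = - \frac{324845}{-39702 + 293} = - \frac{324845}{-39409} = \left(-324845\right) \left(- \frac{1}{39409}\right) = \frac{324845}{39409}$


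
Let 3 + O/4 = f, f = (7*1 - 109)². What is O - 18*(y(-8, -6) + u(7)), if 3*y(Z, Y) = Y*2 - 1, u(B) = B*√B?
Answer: 41682 - 126*√7 ≈ 41349.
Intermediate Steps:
u(B) = B^(3/2)
y(Z, Y) = -⅓ + 2*Y/3 (y(Z, Y) = (Y*2 - 1)/3 = (2*Y - 1)/3 = (-1 + 2*Y)/3 = -⅓ + 2*Y/3)
f = 10404 (f = (7 - 109)² = (-102)² = 10404)
O = 41604 (O = -12 + 4*10404 = -12 + 41616 = 41604)
O - 18*(y(-8, -6) + u(7)) = 41604 - 18*((-⅓ + (⅔)*(-6)) + 7^(3/2)) = 41604 - 18*((-⅓ - 4) + 7*√7) = 41604 - 18*(-13/3 + 7*√7) = 41604 + (78 - 126*√7) = 41682 - 126*√7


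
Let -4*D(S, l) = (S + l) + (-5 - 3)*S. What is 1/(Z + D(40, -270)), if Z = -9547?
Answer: -2/18819 ≈ -0.00010628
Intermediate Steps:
D(S, l) = -l/4 + 7*S/4 (D(S, l) = -((S + l) + (-5 - 3)*S)/4 = -((S + l) - 8*S)/4 = -(l - 7*S)/4 = -l/4 + 7*S/4)
1/(Z + D(40, -270)) = 1/(-9547 + (-¼*(-270) + (7/4)*40)) = 1/(-9547 + (135/2 + 70)) = 1/(-9547 + 275/2) = 1/(-18819/2) = -2/18819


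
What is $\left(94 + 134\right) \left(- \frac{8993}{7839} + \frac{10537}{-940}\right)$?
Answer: $- \frac{1730006297}{614055} \approx -2817.3$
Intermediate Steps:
$\left(94 + 134\right) \left(- \frac{8993}{7839} + \frac{10537}{-940}\right) = 228 \left(\left(-8993\right) \frac{1}{7839} + 10537 \left(- \frac{1}{940}\right)\right) = 228 \left(- \frac{8993}{7839} - \frac{10537}{940}\right) = 228 \left(- \frac{91052963}{7368660}\right) = - \frac{1730006297}{614055}$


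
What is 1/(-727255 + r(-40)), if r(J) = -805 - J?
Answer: -1/728020 ≈ -1.3736e-6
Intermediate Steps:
1/(-727255 + r(-40)) = 1/(-727255 + (-805 - 1*(-40))) = 1/(-727255 + (-805 + 40)) = 1/(-727255 - 765) = 1/(-728020) = -1/728020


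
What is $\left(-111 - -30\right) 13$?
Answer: $-1053$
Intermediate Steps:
$\left(-111 - -30\right) 13 = \left(-111 + 30\right) 13 = \left(-81\right) 13 = -1053$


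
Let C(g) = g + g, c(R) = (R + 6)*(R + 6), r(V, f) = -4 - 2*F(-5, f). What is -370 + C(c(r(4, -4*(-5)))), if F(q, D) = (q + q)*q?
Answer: 18838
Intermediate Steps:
F(q, D) = 2*q**2 (F(q, D) = (2*q)*q = 2*q**2)
r(V, f) = -104 (r(V, f) = -4 - 4*(-5)**2 = -4 - 4*25 = -4 - 2*50 = -4 - 100 = -104)
c(R) = (6 + R)**2 (c(R) = (6 + R)*(6 + R) = (6 + R)**2)
C(g) = 2*g
-370 + C(c(r(4, -4*(-5)))) = -370 + 2*(6 - 104)**2 = -370 + 2*(-98)**2 = -370 + 2*9604 = -370 + 19208 = 18838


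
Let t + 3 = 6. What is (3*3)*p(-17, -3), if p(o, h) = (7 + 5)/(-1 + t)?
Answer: 54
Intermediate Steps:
t = 3 (t = -3 + 6 = 3)
p(o, h) = 6 (p(o, h) = (7 + 5)/(-1 + 3) = 12/2 = 12*(1/2) = 6)
(3*3)*p(-17, -3) = (3*3)*6 = 9*6 = 54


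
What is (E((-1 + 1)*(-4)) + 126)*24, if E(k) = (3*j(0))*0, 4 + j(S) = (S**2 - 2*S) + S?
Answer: 3024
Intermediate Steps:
j(S) = -4 + S**2 - S (j(S) = -4 + ((S**2 - 2*S) + S) = -4 + (S**2 - S) = -4 + S**2 - S)
E(k) = 0 (E(k) = (3*(-4 + 0**2 - 1*0))*0 = (3*(-4 + 0 + 0))*0 = (3*(-4))*0 = -12*0 = 0)
(E((-1 + 1)*(-4)) + 126)*24 = (0 + 126)*24 = 126*24 = 3024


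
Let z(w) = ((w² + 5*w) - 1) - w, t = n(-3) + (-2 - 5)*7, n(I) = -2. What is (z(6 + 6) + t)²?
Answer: 19600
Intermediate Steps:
t = -51 (t = -2 + (-2 - 5)*7 = -2 - 7*7 = -2 - 49 = -51)
z(w) = -1 + w² + 4*w (z(w) = (-1 + w² + 5*w) - w = -1 + w² + 4*w)
(z(6 + 6) + t)² = ((-1 + (6 + 6)² + 4*(6 + 6)) - 51)² = ((-1 + 12² + 4*12) - 51)² = ((-1 + 144 + 48) - 51)² = (191 - 51)² = 140² = 19600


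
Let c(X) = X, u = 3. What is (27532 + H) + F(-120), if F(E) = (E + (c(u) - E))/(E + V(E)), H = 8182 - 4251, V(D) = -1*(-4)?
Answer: 3649705/116 ≈ 31463.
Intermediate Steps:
V(D) = 4
H = 3931
F(E) = 3/(4 + E) (F(E) = (E + (3 - E))/(E + 4) = 3/(4 + E))
(27532 + H) + F(-120) = (27532 + 3931) + 3/(4 - 120) = 31463 + 3/(-116) = 31463 + 3*(-1/116) = 31463 - 3/116 = 3649705/116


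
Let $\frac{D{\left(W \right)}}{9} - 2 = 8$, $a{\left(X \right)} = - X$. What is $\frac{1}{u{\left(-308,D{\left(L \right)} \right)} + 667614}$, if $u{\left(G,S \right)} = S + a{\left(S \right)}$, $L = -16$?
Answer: $\frac{1}{667614} \approx 1.4979 \cdot 10^{-6}$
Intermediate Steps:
$D{\left(W \right)} = 90$ ($D{\left(W \right)} = 18 + 9 \cdot 8 = 18 + 72 = 90$)
$u{\left(G,S \right)} = 0$ ($u{\left(G,S \right)} = S - S = 0$)
$\frac{1}{u{\left(-308,D{\left(L \right)} \right)} + 667614} = \frac{1}{0 + 667614} = \frac{1}{667614}$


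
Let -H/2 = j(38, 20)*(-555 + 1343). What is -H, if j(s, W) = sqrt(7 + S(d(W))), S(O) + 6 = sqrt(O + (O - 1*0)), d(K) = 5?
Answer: 1576*sqrt(1 + sqrt(10)) ≈ 3215.3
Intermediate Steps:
S(O) = -6 + sqrt(2)*sqrt(O) (S(O) = -6 + sqrt(O + (O - 1*0)) = -6 + sqrt(O + (O + 0)) = -6 + sqrt(O + O) = -6 + sqrt(2*O) = -6 + sqrt(2)*sqrt(O))
j(s, W) = sqrt(1 + sqrt(10)) (j(s, W) = sqrt(7 + (-6 + sqrt(2)*sqrt(5))) = sqrt(7 + (-6 + sqrt(10))) = sqrt(1 + sqrt(10)))
H = -1576*sqrt(1 + sqrt(10)) (H = -2*sqrt(1 + sqrt(10))*(-555 + 1343) = -2*sqrt(1 + sqrt(10))*788 = -1576*sqrt(1 + sqrt(10)) ≈ -3215.3)
-H = -(-1576)*sqrt(1 + sqrt(10)) = 1576*sqrt(1 + sqrt(10))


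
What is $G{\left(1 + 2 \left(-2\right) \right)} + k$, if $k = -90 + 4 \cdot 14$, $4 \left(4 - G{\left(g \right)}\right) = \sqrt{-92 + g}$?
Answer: $-30 - \frac{i \sqrt{95}}{4} \approx -30.0 - 2.4367 i$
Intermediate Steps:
$G{\left(g \right)} = 4 - \frac{\sqrt{-92 + g}}{4}$
$k = -34$ ($k = -90 + 56 = -34$)
$G{\left(1 + 2 \left(-2\right) \right)} + k = \left(4 - \frac{\sqrt{-92 + \left(1 + 2 \left(-2\right)\right)}}{4}\right) - 34 = \left(4 - \frac{\sqrt{-92 + \left(1 - 4\right)}}{4}\right) - 34 = \left(4 - \frac{\sqrt{-92 - 3}}{4}\right) - 34 = \left(4 - \frac{\sqrt{-95}}{4}\right) - 34 = \left(4 - \frac{i \sqrt{95}}{4}\right) - 34 = -30 - \frac{i \sqrt{95}}{4}$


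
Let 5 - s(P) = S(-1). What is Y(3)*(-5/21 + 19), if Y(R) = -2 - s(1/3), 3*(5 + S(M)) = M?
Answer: -14578/63 ≈ -231.40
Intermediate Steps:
S(M) = -5 + M/3
s(P) = 31/3 (s(P) = 5 - (-5 + (1/3)*(-1)) = 5 - (-5 - 1/3) = 5 - 1*(-16/3) = 5 + 16/3 = 31/3)
Y(R) = -37/3 (Y(R) = -2 - 1*31/3 = -2 - 31/3 = -37/3)
Y(3)*(-5/21 + 19) = -37*(-5/21 + 19)/3 = -37/3*394/21 = -14578/63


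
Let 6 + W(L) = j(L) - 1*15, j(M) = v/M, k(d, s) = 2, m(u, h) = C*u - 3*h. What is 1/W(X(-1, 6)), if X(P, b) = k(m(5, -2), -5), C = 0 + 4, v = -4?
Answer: -1/23 ≈ -0.043478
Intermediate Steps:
C = 4
m(u, h) = -3*h + 4*u (m(u, h) = 4*u - 3*h = -3*h + 4*u)
j(M) = -4/M
X(P, b) = 2
W(L) = -21 - 4/L (W(L) = -6 + (-4/L - 1*15) = -6 + (-4/L - 15) = -6 + (-15 - 4/L) = -21 - 4/L)
1/W(X(-1, 6)) = 1/(-21 - 4/2) = 1/(-21 - 4*1/2) = 1/(-21 - 2) = 1/(-23) = -1/23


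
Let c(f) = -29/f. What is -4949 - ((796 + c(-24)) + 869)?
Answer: -158765/24 ≈ -6615.2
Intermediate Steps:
-4949 - ((796 + c(-24)) + 869) = -4949 - ((796 - 29/(-24)) + 869) = -4949 - ((796 - 29*(-1/24)) + 869) = -4949 - ((796 + 29/24) + 869) = -4949 - (19133/24 + 869) = -4949 - 1*39989/24 = -4949 - 39989/24 = -158765/24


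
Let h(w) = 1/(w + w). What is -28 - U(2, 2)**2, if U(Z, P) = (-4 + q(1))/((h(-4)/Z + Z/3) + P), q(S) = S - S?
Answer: -474364/15625 ≈ -30.359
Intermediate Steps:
q(S) = 0
h(w) = 1/(2*w)
U(Z, P) = -4/(P - 1/(8*Z) + Z/3) (U(Z, P) = (-4 + 0)/((((1/2)/(-4))/Z + Z/3) + P) = -4/((((1/2)*(-1/4))/Z + Z*(1/3)) + P) = -4/((-1/(8*Z) + Z/3) + P) = -4/(P - 1/(8*Z) + Z/3))
-28 - U(2, 2)**2 = -28 - (-96*2/(-3 + 8*2**2 + 24*2*2))**2 = -28 - (-96*2/(-3 + 8*4 + 96))**2 = -28 - (-96*2/(-3 + 32 + 96))**2 = -28 - (-96*2/125)**2 = -28 - (-96*2*1/125)**2 = -28 - (-192/125)**2 = -28 - 1*36864/15625 = -28 - 36864/15625 = -474364/15625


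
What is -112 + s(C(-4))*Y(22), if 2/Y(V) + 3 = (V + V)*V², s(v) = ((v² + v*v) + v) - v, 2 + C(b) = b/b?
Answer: -2384812/21293 ≈ -112.00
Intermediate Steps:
C(b) = -1 (C(b) = -2 + b/b = -2 + 1 = -1)
s(v) = 2*v² (s(v) = ((v² + v²) + v) - v = (2*v² + v) - v = (v + 2*v²) - v = 2*v²)
Y(V) = 2/(-3 + 2*V³) (Y(V) = 2/(-3 + (V + V)*V²) = 2/(-3 + (2*V)*V²) = 2/(-3 + 2*V³))
-112 + s(C(-4))*Y(22) = -112 + (2*(-1)²)*(2/(-3 + 2*22³)) = -112 + (2*1)*(2/(-3 + 2*10648)) = -112 + 2*(2/(-3 + 21296)) = -112 + 2*(2/21293) = -112 + 4/21293 = -2384812/21293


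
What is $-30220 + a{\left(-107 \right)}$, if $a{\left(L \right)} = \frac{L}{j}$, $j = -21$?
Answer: $- \frac{634513}{21} \approx -30215.0$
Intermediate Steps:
$a{\left(L \right)} = - \frac{L}{21}$ ($a{\left(L \right)} = \frac{L}{-21} = L \left(- \frac{1}{21}\right) = - \frac{L}{21}$)
$-30220 + a{\left(-107 \right)} = -30220 - - \frac{107}{21} = -30220 + \frac{107}{21} = - \frac{634513}{21}$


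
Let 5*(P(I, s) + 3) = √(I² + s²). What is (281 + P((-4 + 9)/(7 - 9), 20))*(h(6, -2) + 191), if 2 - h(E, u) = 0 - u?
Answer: 53098 + 191*√65/2 ≈ 53868.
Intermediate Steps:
h(E, u) = 2 + u (h(E, u) = 2 - (0 - u) = 2 - (-1)*u = 2 + u)
P(I, s) = -3 + √(I² + s²)/5
(281 + P((-4 + 9)/(7 - 9), 20))*(h(6, -2) + 191) = (281 + (-3 + √(((-4 + 9)/(7 - 9))² + 20²)/5))*((2 - 2) + 191) = (281 + (-3 + √((5/(-2))² + 400)/5))*(0 + 191) = (281 + (-3 + √((5*(-½))² + 400)/5))*191 = (281 + (-3 + √((-5/2)² + 400)/5))*191 = (281 + (-3 + √(25/4 + 400)/5))*191 = (281 + (-3 + √(1625/4)/5))*191 = (281 + (-3 + (5*√65/2)/5))*191 = (281 + (-3 + √65/2))*191 = (278 + √65/2)*191 = 53098 + 191*√65/2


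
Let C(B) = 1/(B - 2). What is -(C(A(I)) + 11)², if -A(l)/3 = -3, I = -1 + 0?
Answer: -6084/49 ≈ -124.16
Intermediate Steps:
I = -1
A(l) = 9 (A(l) = -3*(-3) = 9)
C(B) = 1/(-2 + B)
-(C(A(I)) + 11)² = -(1/(-2 + 9) + 11)² = -(1/7 + 11)² = -(⅐ + 11)² = -(78/7)² = -1*6084/49 = -6084/49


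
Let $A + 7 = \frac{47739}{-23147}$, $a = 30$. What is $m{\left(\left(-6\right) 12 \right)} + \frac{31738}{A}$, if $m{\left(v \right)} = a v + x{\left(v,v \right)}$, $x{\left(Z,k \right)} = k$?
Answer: $- \frac{601420831}{104884} \approx -5734.1$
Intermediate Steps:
$m{\left(v \right)} = 31 v$ ($m{\left(v \right)} = 30 v + v = 31 v$)
$A = - \frac{209768}{23147}$ ($A = -7 + \frac{47739}{-23147} = -7 + 47739 \left(- \frac{1}{23147}\right) = -7 - \frac{47739}{23147} = - \frac{209768}{23147} \approx -9.0624$)
$m{\left(\left(-6\right) 12 \right)} + \frac{31738}{A} = 31 \left(\left(-6\right) 12\right) + \frac{31738}{- \frac{209768}{23147}} = 31 \left(-72\right) + 31738 \left(- \frac{23147}{209768}\right) = -2232 - \frac{367319743}{104884} = - \frac{601420831}{104884}$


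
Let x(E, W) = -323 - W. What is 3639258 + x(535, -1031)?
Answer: 3639966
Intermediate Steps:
3639258 + x(535, -1031) = 3639258 + (-323 - 1*(-1031)) = 3639258 + (-323 + 1031) = 3639258 + 708 = 3639966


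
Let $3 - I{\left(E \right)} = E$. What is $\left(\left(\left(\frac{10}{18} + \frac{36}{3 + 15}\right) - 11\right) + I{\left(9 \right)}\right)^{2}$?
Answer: $\frac{16900}{81} \approx 208.64$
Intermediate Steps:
$I{\left(E \right)} = 3 - E$
$\left(\left(\left(\frac{10}{18} + \frac{36}{3 + 15}\right) - 11\right) + I{\left(9 \right)}\right)^{2} = \left(\left(\left(\frac{10}{18} + \frac{36}{3 + 15}\right) - 11\right) + \left(3 - 9\right)\right)^{2} = \left(\left(\left(10 \cdot \frac{1}{18} + \frac{36}{18}\right) - 11\right) + \left(3 - 9\right)\right)^{2} = \left(\left(\left(\frac{5}{9} + 36 \cdot \frac{1}{18}\right) - 11\right) - 6\right)^{2} = \left(\left(\left(\frac{5}{9} + 2\right) - 11\right) - 6\right)^{2} = \left(\left(\frac{23}{9} - 11\right) - 6\right)^{2} = \left(- \frac{76}{9} - 6\right)^{2} = \left(- \frac{130}{9}\right)^{2} = \frac{16900}{81}$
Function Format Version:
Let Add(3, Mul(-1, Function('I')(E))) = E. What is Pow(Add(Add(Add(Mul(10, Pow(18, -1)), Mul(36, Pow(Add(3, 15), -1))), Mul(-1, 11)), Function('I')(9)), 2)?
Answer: Rational(16900, 81) ≈ 208.64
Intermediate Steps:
Function('I')(E) = Add(3, Mul(-1, E))
Pow(Add(Add(Add(Mul(10, Pow(18, -1)), Mul(36, Pow(Add(3, 15), -1))), Mul(-1, 11)), Function('I')(9)), 2) = Pow(Add(Add(Add(Mul(10, Pow(18, -1)), Mul(36, Pow(Add(3, 15), -1))), Mul(-1, 11)), Add(3, Mul(-1, 9))), 2) = Pow(Add(Add(Add(Mul(10, Rational(1, 18)), Mul(36, Pow(18, -1))), -11), Add(3, -9)), 2) = Pow(Add(Add(Add(Rational(5, 9), Mul(36, Rational(1, 18))), -11), -6), 2) = Pow(Add(Add(Add(Rational(5, 9), 2), -11), -6), 2) = Pow(Add(Add(Rational(23, 9), -11), -6), 2) = Pow(Add(Rational(-76, 9), -6), 2) = Pow(Rational(-130, 9), 2) = Rational(16900, 81)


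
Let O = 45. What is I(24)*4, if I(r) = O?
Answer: 180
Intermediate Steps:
I(r) = 45
I(24)*4 = 45*4 = 180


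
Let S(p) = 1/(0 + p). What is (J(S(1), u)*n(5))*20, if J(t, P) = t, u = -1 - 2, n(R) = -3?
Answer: -60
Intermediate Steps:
S(p) = 1/p
u = -3
(J(S(1), u)*n(5))*20 = (-3/1)*20 = (1*(-3))*20 = -3*20 = -60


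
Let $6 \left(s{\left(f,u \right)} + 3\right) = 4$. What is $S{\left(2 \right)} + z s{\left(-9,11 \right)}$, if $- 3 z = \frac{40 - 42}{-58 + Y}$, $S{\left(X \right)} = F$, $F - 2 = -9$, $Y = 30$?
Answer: $- \frac{125}{18} \approx -6.9444$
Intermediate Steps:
$F = -7$ ($F = 2 - 9 = -7$)
$S{\left(X \right)} = -7$
$s{\left(f,u \right)} = - \frac{7}{3}$ ($s{\left(f,u \right)} = -3 + \frac{1}{6} \cdot 4 = -3 + \frac{2}{3} = - \frac{7}{3}$)
$z = - \frac{1}{42}$ ($z = - \frac{\left(40 - 42\right) \frac{1}{-58 + 30}}{3} = - \frac{\left(-2\right) \frac{1}{-28}}{3} = - \frac{\left(-2\right) \left(- \frac{1}{28}\right)}{3} = \left(- \frac{1}{3}\right) \frac{1}{14} = - \frac{1}{42} \approx -0.02381$)
$S{\left(2 \right)} + z s{\left(-9,11 \right)} = -7 - - \frac{1}{18} = -7 + \frac{1}{18} = - \frac{125}{18}$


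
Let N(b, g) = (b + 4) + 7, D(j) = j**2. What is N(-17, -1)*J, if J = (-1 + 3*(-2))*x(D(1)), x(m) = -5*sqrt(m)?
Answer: -210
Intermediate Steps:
N(b, g) = 11 + b (N(b, g) = (4 + b) + 7 = 11 + b)
J = 35 (J = (-1 + 3*(-2))*(-5*sqrt(1**2)) = (-1 - 6)*(-5*sqrt(1)) = -(-35) = -7*(-5) = 35)
N(-17, -1)*J = (11 - 17)*35 = -6*35 = -210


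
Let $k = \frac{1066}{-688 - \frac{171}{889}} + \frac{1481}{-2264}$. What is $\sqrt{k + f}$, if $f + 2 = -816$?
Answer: $\frac{i \sqrt{393402834219266810230}}{692560996} \approx 28.639 i$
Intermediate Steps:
$f = -818$ ($f = -2 - 816 = -818$)
$k = - \frac{3051614179}{1385121992}$ ($k = \frac{1066}{-688 - 171 \cdot \frac{1}{889}} + 1481 \left(- \frac{1}{2264}\right) = \frac{1066}{-688 - \frac{171}{889}} - \frac{1481}{2264} = \frac{1066}{- \frac{611803}{889}} - \frac{1481}{2264} = 1066 \left(- \frac{889}{611803}\right) - \frac{1481}{2264} = - \frac{947674}{611803} - \frac{1481}{2264} = - \frac{3051614179}{1385121992} \approx -2.2031$)
$\sqrt{k + f} = \sqrt{- \frac{3051614179}{1385121992} - 818} = \sqrt{- \frac{1136081403635}{1385121992}} = \frac{i \sqrt{393402834219266810230}}{692560996}$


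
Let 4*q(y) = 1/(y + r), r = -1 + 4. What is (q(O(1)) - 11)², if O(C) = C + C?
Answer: 47961/400 ≈ 119.90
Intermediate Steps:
r = 3
O(C) = 2*C
q(y) = 1/(4*(3 + y)) (q(y) = 1/(4*(y + 3)) = 1/(4*(3 + y)))
(q(O(1)) - 11)² = (1/(4*(3 + 2*1)) - 11)² = (1/(4*(3 + 2)) - 11)² = ((¼)/5 - 11)² = ((¼)*(⅕) - 11)² = (1/20 - 11)² = (-219/20)² = 47961/400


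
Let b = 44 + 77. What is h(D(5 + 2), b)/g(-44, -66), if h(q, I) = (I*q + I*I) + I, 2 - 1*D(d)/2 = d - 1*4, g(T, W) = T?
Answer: -330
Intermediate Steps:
D(d) = 12 - 2*d (D(d) = 4 - 2*(d - 1*4) = 4 - 2*(d - 4) = 4 - 2*(-4 + d) = 4 + (8 - 2*d) = 12 - 2*d)
b = 121
h(q, I) = I + I² + I*q (h(q, I) = (I*q + I²) + I = (I² + I*q) + I = I + I² + I*q)
h(D(5 + 2), b)/g(-44, -66) = (121*(1 + 121 + (12 - 2*(5 + 2))))/(-44) = (121*(1 + 121 + (12 - 2*7)))*(-1/44) = (121*(1 + 121 + (12 - 14)))*(-1/44) = (121*(1 + 121 - 2))*(-1/44) = (121*120)*(-1/44) = 14520*(-1/44) = -330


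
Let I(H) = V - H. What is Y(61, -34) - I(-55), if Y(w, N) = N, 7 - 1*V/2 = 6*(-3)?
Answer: -139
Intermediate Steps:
V = 50 (V = 14 - 12*(-3) = 14 - 2*(-18) = 14 + 36 = 50)
I(H) = 50 - H
Y(61, -34) - I(-55) = -34 - (50 - 1*(-55)) = -34 - (50 + 55) = -34 - 1*105 = -34 - 105 = -139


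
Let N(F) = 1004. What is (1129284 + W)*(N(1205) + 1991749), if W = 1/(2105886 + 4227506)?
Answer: 14252564521930618737/6333392 ≈ 2.2504e+12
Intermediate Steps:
W = 1/6333392 ≈ 1.5789e-7
(1129284 + W)*(N(1205) + 1991749) = (1129284 + 1/6333392)*(1004 + 1991749) = (7152198251329/6333392)*1992753 = 14252564521930618737/6333392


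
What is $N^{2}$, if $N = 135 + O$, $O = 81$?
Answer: $46656$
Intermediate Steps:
$N = 216$ ($N = 135 + 81 = 216$)
$N^{2} = 216^{2} = 46656$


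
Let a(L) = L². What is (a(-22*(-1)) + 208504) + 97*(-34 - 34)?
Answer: 202392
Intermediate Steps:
(a(-22*(-1)) + 208504) + 97*(-34 - 34) = ((-22*(-1))² + 208504) + 97*(-34 - 34) = (22² + 208504) + 97*(-68) = (484 + 208504) - 6596 = 208988 - 6596 = 202392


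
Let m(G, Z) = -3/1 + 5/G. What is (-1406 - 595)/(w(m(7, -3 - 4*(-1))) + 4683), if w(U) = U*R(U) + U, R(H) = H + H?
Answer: -98049/229867 ≈ -0.42655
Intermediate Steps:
R(H) = 2*H
m(G, Z) = -3 + 5/G (m(G, Z) = -3*1 + 5/G = -3 + 5/G)
w(U) = U + 2*U**2 (w(U) = U*(2*U) + U = 2*U**2 + U = U + 2*U**2)
(-1406 - 595)/(w(m(7, -3 - 4*(-1))) + 4683) = (-1406 - 595)/((-3 + 5/7)*(1 + 2*(-3 + 5/7)) + 4683) = -2001/((-3 + 5*(1/7))*(1 + 2*(-3 + 5*(1/7))) + 4683) = -2001/((-3 + 5/7)*(1 + 2*(-3 + 5/7)) + 4683) = -2001/(-16*(1 + 2*(-16/7))/7 + 4683) = -2001/(-16*(1 - 32/7)/7 + 4683) = -2001/(-16/7*(-25/7) + 4683) = -2001/(400/49 + 4683) = -2001/229867/49 = -2001*49/229867 = -98049/229867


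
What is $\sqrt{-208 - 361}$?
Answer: $i \sqrt{569} \approx 23.854 i$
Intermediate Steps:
$\sqrt{-208 - 361} = \sqrt{-569} = i \sqrt{569}$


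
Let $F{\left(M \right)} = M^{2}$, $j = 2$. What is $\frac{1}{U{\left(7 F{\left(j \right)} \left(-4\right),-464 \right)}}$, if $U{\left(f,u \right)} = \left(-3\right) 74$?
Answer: $- \frac{1}{222} \approx -0.0045045$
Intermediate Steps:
$U{\left(f,u \right)} = -222$
$\frac{1}{U{\left(7 F{\left(j \right)} \left(-4\right),-464 \right)}} = \frac{1}{-222} = - \frac{1}{222}$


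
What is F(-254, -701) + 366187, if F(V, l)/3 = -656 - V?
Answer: 364981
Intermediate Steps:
F(V, l) = -1968 - 3*V (F(V, l) = 3*(-656 - V) = -1968 - 3*V)
F(-254, -701) + 366187 = (-1968 - 3*(-254)) + 366187 = (-1968 + 762) + 366187 = -1206 + 366187 = 364981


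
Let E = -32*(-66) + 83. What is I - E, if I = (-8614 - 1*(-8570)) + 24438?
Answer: 22199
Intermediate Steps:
I = 24394 (I = (-8614 + 8570) + 24438 = -44 + 24438 = 24394)
E = 2195 (E = 2112 + 83 = 2195)
I - E = 24394 - 1*2195 = 24394 - 2195 = 22199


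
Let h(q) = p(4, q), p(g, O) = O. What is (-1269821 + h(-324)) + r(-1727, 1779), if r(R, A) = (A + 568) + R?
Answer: -1269525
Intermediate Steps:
h(q) = q
r(R, A) = 568 + A + R (r(R, A) = (568 + A) + R = 568 + A + R)
(-1269821 + h(-324)) + r(-1727, 1779) = (-1269821 - 324) + (568 + 1779 - 1727) = -1270145 + 620 = -1269525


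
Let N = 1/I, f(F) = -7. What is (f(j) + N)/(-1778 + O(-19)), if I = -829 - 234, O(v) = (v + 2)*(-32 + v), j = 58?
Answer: 7442/968393 ≈ 0.0076849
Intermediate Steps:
O(v) = (-32 + v)*(2 + v) (O(v) = (2 + v)*(-32 + v) = (-32 + v)*(2 + v))
I = -1063
N = -1/1063 (N = 1/(-1063) = -1/1063 ≈ -0.00094073)
(f(j) + N)/(-1778 + O(-19)) = (-7 - 1/1063)/(-1778 + (-64 + (-19)² - 30*(-19))) = -7442/(1063*(-1778 + (-64 + 361 + 570))) = -7442/(1063*(-1778 + 867)) = -7442/1063/(-911) = -7442/1063*(-1/911) = 7442/968393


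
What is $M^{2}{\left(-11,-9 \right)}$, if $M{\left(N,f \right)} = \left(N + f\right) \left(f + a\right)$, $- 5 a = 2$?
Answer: $35344$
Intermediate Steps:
$a = - \frac{2}{5}$ ($a = \left(- \frac{1}{5}\right) 2 = - \frac{2}{5} \approx -0.4$)
$M{\left(N,f \right)} = \left(- \frac{2}{5} + f\right) \left(N + f\right)$ ($M{\left(N,f \right)} = \left(N + f\right) \left(f - \frac{2}{5}\right) = \left(N + f\right) \left(- \frac{2}{5} + f\right) = \left(- \frac{2}{5} + f\right) \left(N + f\right)$)
$M^{2}{\left(-11,-9 \right)} = \left(\left(-9\right)^{2} - - \frac{22}{5} - - \frac{18}{5} - -99\right)^{2} = \left(81 + \frac{22}{5} + \frac{18}{5} + 99\right)^{2} = 188^{2} = 35344$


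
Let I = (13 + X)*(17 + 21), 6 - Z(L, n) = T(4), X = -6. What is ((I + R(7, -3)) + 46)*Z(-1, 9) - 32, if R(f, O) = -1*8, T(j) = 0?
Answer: 1792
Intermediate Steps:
Z(L, n) = 6 (Z(L, n) = 6 - 1*0 = 6 + 0 = 6)
R(f, O) = -8
I = 266 (I = (13 - 6)*(17 + 21) = 7*38 = 266)
((I + R(7, -3)) + 46)*Z(-1, 9) - 32 = ((266 - 8) + 46)*6 - 32 = (258 + 46)*6 - 32 = 304*6 - 32 = 1824 - 32 = 1792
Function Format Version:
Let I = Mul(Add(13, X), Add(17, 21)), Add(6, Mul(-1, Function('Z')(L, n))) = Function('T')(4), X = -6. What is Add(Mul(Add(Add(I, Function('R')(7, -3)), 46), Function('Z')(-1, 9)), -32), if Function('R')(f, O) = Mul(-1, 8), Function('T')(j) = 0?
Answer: 1792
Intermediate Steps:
Function('Z')(L, n) = 6 (Function('Z')(L, n) = Add(6, Mul(-1, 0)) = Add(6, 0) = 6)
Function('R')(f, O) = -8
I = 266 (I = Mul(Add(13, -6), Add(17, 21)) = Mul(7, 38) = 266)
Add(Mul(Add(Add(I, Function('R')(7, -3)), 46), Function('Z')(-1, 9)), -32) = Add(Mul(Add(Add(266, -8), 46), 6), -32) = Add(Mul(Add(258, 46), 6), -32) = Add(Mul(304, 6), -32) = Add(1824, -32) = 1792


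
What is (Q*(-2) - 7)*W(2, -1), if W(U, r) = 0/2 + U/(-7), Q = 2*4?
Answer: 46/7 ≈ 6.5714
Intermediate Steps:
Q = 8
W(U, r) = -U/7 (W(U, r) = 0*(½) + U*(-⅐) = 0 - U/7 = -U/7)
(Q*(-2) - 7)*W(2, -1) = (8*(-2) - 7)*(-⅐*2) = (-16 - 7)*(-2/7) = -23*(-2/7) = 46/7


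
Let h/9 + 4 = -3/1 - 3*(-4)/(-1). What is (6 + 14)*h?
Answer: -3420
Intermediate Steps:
h = -171 (h = -36 + 9*(-3/1 - 3*(-4)/(-1)) = -36 + 9*(-3*1 + 12*(-1)) = -36 + 9*(-3 - 12) = -36 + 9*(-15) = -36 - 135 = -171)
(6 + 14)*h = (6 + 14)*(-171) = 20*(-171) = -3420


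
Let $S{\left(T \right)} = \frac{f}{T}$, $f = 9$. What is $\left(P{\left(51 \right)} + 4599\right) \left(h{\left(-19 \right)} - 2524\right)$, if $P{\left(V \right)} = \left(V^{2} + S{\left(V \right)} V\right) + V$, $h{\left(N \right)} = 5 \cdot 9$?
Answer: $-17997540$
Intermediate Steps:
$S{\left(T \right)} = \frac{9}{T}$
$h{\left(N \right)} = 45$
$P{\left(V \right)} = 9 + V + V^{2}$ ($P{\left(V \right)} = \left(V^{2} + \frac{9}{V} V\right) + V = \left(V^{2} + 9\right) + V = \left(9 + V^{2}\right) + V = 9 + V + V^{2}$)
$\left(P{\left(51 \right)} + 4599\right) \left(h{\left(-19 \right)} - 2524\right) = \left(\left(9 + 51 \left(1 + 51\right)\right) + 4599\right) \left(45 - 2524\right) = \left(\left(9 + 51 \cdot 52\right) + 4599\right) \left(-2479\right) = \left(\left(9 + 2652\right) + 4599\right) \left(-2479\right) = \left(2661 + 4599\right) \left(-2479\right) = 7260 \left(-2479\right) = -17997540$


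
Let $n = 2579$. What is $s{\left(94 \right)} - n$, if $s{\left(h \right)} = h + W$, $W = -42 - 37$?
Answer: $-2564$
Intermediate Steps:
$W = -79$
$s{\left(h \right)} = -79 + h$ ($s{\left(h \right)} = h - 79 = -79 + h$)
$s{\left(94 \right)} - n = \left(-79 + 94\right) - 2579 = 15 - 2579 = -2564$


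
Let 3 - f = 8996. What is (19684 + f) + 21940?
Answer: 32631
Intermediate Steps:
f = -8993 (f = 3 - 1*8996 = 3 - 8996 = -8993)
(19684 + f) + 21940 = (19684 - 8993) + 21940 = 10691 + 21940 = 32631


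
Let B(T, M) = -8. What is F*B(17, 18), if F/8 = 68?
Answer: -4352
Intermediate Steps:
F = 544 (F = 8*68 = 544)
F*B(17, 18) = 544*(-8) = -4352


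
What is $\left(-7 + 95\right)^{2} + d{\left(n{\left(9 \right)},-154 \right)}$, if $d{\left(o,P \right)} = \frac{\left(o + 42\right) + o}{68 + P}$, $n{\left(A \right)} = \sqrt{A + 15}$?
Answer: $\frac{332971}{43} - \frac{2 \sqrt{6}}{43} \approx 7743.4$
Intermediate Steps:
$n{\left(A \right)} = \sqrt{15 + A}$
$d{\left(o,P \right)} = \frac{42 + 2 o}{68 + P}$ ($d{\left(o,P \right)} = \frac{\left(42 + o\right) + o}{68 + P} = \frac{42 + 2 o}{68 + P}$)
$\left(-7 + 95\right)^{2} + d{\left(n{\left(9 \right)},-154 \right)} = \left(-7 + 95\right)^{2} + \frac{2 \left(21 + \sqrt{15 + 9}\right)}{68 - 154} = 88^{2} + \frac{2 \left(21 + \sqrt{24}\right)}{-86} = 7744 + 2 \left(- \frac{1}{86}\right) \left(21 + 2 \sqrt{6}\right) = 7744 - \left(\frac{21}{43} + \frac{2 \sqrt{6}}{43}\right) = \frac{332971}{43} - \frac{2 \sqrt{6}}{43}$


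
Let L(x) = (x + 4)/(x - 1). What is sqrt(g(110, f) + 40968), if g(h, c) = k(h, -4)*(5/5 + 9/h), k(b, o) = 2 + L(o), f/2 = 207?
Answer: sqrt(123934745)/55 ≈ 202.41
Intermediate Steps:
f = 414 (f = 2*207 = 414)
L(x) = (4 + x)/(-1 + x)
k(b, o) = 2 + (4 + o)/(-1 + o)
g(h, c) = 2 + 18/h (g(h, c) = ((2 + 3*(-4))/(-1 - 4))*(5/5 + 9/h) = ((2 - 12)/(-5))*(5*(1/5) + 9/h) = (-1/5*(-10))*(1 + 9/h) = 2*(1 + 9/h) = 2 + 18/h)
sqrt(g(110, f) + 40968) = sqrt((2 + 18/110) + 40968) = sqrt((2 + 18*(1/110)) + 40968) = sqrt((2 + 9/55) + 40968) = sqrt(119/55 + 40968) = sqrt(2253359/55) = sqrt(123934745)/55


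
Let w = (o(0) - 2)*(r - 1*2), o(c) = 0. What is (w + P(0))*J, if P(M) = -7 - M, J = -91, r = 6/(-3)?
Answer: -91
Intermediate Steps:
r = -2 (r = 6*(-⅓) = -2)
w = 8 (w = (0 - 2)*(-2 - 1*2) = -2*(-2 - 2) = -2*(-4) = 8)
(w + P(0))*J = (8 + (-7 - 1*0))*(-91) = (8 + (-7 + 0))*(-91) = (8 - 7)*(-91) = 1*(-91) = -91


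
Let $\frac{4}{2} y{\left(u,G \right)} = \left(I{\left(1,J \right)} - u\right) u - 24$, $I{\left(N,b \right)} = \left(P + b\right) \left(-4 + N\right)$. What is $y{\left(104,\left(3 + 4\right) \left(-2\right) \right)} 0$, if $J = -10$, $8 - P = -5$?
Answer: $0$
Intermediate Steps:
$P = 13$ ($P = 8 - -5 = 8 + 5 = 13$)
$I{\left(N,b \right)} = \left(-4 + N\right) \left(13 + b\right)$ ($I{\left(N,b \right)} = \left(13 + b\right) \left(-4 + N\right) = \left(-4 + N\right) \left(13 + b\right)$)
$y{\left(u,G \right)} = -12 + \frac{u \left(-9 - u\right)}{2}$ ($y{\left(u,G \right)} = \frac{\left(\left(-52 - -40 + 13 \cdot 1 + 1 \left(-10\right)\right) - u\right) u - 24}{2} = \frac{\left(\left(-52 + 40 + 13 - 10\right) - u\right) u - 24}{2} = \frac{\left(-9 - u\right) u - 24}{2} = \frac{u \left(-9 - u\right) - 24}{2} = \frac{-24 + u \left(-9 - u\right)}{2} = -12 + \frac{u \left(-9 - u\right)}{2}$)
$y{\left(104,\left(3 + 4\right) \left(-2\right) \right)} 0 = \left(-12 - 468 - \frac{104^{2}}{2}\right) 0 = \left(-12 - 468 - 5408\right) 0 = \left(-5888\right) 0 = 0$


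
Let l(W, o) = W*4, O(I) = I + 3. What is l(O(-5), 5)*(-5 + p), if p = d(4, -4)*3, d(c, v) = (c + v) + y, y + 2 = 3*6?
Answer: -344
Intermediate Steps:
y = 16 (y = -2 + 3*6 = -2 + 18 = 16)
d(c, v) = 16 + c + v (d(c, v) = (c + v) + 16 = 16 + c + v)
O(I) = 3 + I
l(W, o) = 4*W
p = 48 (p = (16 + 4 - 4)*3 = 16*3 = 48)
l(O(-5), 5)*(-5 + p) = (4*(3 - 5))*(-5 + 48) = (4*(-2))*43 = -8*43 = -344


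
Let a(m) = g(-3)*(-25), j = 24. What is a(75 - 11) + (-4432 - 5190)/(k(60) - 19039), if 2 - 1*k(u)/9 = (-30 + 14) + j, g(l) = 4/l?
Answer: 1938166/57279 ≈ 33.837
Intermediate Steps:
a(m) = 100/3 (a(m) = (4/(-3))*(-25) = (4*(-1/3))*(-25) = -4/3*(-25) = 100/3)
k(u) = -54 (k(u) = 18 - 9*((-30 + 14) + 24) = 18 - 9*(-16 + 24) = 18 - 9*8 = 18 - 72 = -54)
a(75 - 11) + (-4432 - 5190)/(k(60) - 19039) = 100/3 + (-4432 - 5190)/(-54 - 19039) = 100/3 - 9622/(-19093) = 100/3 - 9622*(-1/19093) = 100/3 + 9622/19093 = 1938166/57279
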